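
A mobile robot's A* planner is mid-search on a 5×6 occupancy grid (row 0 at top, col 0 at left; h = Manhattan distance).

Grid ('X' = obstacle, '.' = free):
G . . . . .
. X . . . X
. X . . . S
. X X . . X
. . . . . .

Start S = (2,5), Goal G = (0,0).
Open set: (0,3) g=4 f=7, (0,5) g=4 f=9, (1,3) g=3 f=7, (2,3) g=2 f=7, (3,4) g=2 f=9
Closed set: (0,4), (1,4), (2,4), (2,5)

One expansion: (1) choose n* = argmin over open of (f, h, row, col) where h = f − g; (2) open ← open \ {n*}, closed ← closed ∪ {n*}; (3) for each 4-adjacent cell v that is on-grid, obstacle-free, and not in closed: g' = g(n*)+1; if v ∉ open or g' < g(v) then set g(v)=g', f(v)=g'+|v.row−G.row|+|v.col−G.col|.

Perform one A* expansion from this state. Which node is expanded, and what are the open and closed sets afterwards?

step 1: expand (0,3) (f=7, h=3) → closed; open now [(0,2) g=5 f=7, (0,5) g=4 f=9, (1,3) g=3 f=7, (2,3) g=2 f=7, (3,4) g=2 f=9]

expanded=(0,3); open=[(0,2) g=5 f=7, (0,5) g=4 f=9, (1,3) g=3 f=7, (2,3) g=2 f=7, (3,4) g=2 f=9]; closed=[(0,3), (0,4), (1,4), (2,4), (2,5)]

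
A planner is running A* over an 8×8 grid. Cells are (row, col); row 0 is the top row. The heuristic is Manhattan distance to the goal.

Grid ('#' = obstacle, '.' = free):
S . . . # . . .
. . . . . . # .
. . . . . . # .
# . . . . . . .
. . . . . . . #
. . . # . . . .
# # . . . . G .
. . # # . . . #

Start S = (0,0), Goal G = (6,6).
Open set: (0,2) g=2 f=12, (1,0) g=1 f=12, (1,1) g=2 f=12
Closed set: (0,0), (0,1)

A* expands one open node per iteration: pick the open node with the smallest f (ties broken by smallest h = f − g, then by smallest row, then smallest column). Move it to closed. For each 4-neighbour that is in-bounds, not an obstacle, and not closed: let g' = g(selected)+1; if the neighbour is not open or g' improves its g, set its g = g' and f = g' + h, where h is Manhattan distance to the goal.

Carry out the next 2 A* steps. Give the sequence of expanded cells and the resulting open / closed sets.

step 1: expand (0,2) (f=12, h=10) → closed; open now [(0,3) g=3 f=12, (1,0) g=1 f=12, (1,1) g=2 f=12, (1,2) g=3 f=12]
step 2: expand (0,3) (f=12, h=9) → closed; open now [(1,0) g=1 f=12, (1,1) g=2 f=12, (1,2) g=3 f=12, (1,3) g=4 f=12]

order=[(0,2) → (0,3)]; open=[(1,0) g=1 f=12, (1,1) g=2 f=12, (1,2) g=3 f=12, (1,3) g=4 f=12]; closed=[(0,0), (0,1), (0,2), (0,3)]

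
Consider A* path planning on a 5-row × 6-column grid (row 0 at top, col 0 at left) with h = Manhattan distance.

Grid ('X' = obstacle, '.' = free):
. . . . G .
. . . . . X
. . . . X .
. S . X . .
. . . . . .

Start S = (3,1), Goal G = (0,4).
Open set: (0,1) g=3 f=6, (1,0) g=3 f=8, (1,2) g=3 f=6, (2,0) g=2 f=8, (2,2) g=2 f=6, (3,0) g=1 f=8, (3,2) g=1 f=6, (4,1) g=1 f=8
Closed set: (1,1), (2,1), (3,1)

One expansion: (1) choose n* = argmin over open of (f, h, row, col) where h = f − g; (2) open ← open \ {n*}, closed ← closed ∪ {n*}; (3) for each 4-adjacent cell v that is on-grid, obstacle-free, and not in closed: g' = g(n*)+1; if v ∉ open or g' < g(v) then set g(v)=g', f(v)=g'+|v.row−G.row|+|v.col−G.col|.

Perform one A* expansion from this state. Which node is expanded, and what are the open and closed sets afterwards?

expanded=(0,1); open=[(0,0) g=4 f=8, (0,2) g=4 f=6, (1,0) g=3 f=8, (1,2) g=3 f=6, (2,0) g=2 f=8, (2,2) g=2 f=6, (3,0) g=1 f=8, (3,2) g=1 f=6, (4,1) g=1 f=8]; closed=[(0,1), (1,1), (2,1), (3,1)]

step 1: expand (0,1) (f=6, h=3) → closed; open now [(0,0) g=4 f=8, (0,2) g=4 f=6, (1,0) g=3 f=8, (1,2) g=3 f=6, (2,0) g=2 f=8, (2,2) g=2 f=6, (3,0) g=1 f=8, (3,2) g=1 f=6, (4,1) g=1 f=8]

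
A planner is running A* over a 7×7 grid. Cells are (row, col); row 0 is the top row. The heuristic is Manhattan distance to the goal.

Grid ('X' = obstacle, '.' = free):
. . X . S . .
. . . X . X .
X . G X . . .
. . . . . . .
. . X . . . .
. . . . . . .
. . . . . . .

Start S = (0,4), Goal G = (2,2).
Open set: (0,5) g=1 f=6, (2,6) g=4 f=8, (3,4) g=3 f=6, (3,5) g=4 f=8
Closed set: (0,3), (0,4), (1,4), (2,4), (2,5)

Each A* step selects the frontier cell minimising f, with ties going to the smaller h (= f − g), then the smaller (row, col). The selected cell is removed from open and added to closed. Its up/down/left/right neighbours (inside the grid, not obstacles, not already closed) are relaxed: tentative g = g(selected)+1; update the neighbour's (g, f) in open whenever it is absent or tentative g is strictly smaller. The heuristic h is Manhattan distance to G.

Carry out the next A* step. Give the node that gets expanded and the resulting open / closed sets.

step 1: expand (3,4) (f=6, h=3) → closed; open now [(0,5) g=1 f=6, (2,6) g=4 f=8, (3,3) g=4 f=6, (3,5) g=4 f=8, (4,4) g=4 f=8]

expanded=(3,4); open=[(0,5) g=1 f=6, (2,6) g=4 f=8, (3,3) g=4 f=6, (3,5) g=4 f=8, (4,4) g=4 f=8]; closed=[(0,3), (0,4), (1,4), (2,4), (2,5), (3,4)]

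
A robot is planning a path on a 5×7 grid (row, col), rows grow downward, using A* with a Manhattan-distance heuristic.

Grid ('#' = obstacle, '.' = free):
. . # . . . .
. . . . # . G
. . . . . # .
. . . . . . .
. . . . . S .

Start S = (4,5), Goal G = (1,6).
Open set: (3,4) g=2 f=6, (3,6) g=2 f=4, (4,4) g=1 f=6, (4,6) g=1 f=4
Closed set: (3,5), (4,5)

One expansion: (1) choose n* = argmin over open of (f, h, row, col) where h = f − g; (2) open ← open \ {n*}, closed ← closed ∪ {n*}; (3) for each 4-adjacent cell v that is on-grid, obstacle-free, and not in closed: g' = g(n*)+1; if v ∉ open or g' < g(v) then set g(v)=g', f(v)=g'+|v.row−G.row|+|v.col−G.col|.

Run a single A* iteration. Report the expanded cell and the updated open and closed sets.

step 1: expand (3,6) (f=4, h=2) → closed; open now [(2,6) g=3 f=4, (3,4) g=2 f=6, (4,4) g=1 f=6, (4,6) g=1 f=4]

expanded=(3,6); open=[(2,6) g=3 f=4, (3,4) g=2 f=6, (4,4) g=1 f=6, (4,6) g=1 f=4]; closed=[(3,5), (3,6), (4,5)]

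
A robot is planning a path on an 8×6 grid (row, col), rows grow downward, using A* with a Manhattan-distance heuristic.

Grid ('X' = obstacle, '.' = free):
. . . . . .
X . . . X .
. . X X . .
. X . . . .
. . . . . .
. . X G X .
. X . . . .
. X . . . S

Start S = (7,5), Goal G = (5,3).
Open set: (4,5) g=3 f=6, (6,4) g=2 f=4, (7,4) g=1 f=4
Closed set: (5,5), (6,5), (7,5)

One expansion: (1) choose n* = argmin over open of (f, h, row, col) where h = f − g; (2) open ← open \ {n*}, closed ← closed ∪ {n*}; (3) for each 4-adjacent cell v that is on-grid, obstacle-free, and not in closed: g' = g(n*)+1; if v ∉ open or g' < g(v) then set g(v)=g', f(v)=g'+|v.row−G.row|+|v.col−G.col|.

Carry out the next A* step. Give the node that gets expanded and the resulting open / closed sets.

step 1: expand (6,4) (f=4, h=2) → closed; open now [(4,5) g=3 f=6, (6,3) g=3 f=4, (7,4) g=1 f=4]

expanded=(6,4); open=[(4,5) g=3 f=6, (6,3) g=3 f=4, (7,4) g=1 f=4]; closed=[(5,5), (6,4), (6,5), (7,5)]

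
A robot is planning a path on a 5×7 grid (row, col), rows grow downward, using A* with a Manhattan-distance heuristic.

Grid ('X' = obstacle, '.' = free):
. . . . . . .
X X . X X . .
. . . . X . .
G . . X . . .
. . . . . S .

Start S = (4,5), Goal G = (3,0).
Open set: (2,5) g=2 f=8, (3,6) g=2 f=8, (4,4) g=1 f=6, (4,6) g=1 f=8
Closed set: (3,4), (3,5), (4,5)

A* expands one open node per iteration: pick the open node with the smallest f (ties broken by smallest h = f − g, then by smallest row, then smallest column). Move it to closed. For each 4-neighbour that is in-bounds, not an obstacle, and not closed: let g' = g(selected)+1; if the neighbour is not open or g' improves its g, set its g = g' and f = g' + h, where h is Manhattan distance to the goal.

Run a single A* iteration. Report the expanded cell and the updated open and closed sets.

expanded=(4,4); open=[(2,5) g=2 f=8, (3,6) g=2 f=8, (4,3) g=2 f=6, (4,6) g=1 f=8]; closed=[(3,4), (3,5), (4,4), (4,5)]

step 1: expand (4,4) (f=6, h=5) → closed; open now [(2,5) g=2 f=8, (3,6) g=2 f=8, (4,3) g=2 f=6, (4,6) g=1 f=8]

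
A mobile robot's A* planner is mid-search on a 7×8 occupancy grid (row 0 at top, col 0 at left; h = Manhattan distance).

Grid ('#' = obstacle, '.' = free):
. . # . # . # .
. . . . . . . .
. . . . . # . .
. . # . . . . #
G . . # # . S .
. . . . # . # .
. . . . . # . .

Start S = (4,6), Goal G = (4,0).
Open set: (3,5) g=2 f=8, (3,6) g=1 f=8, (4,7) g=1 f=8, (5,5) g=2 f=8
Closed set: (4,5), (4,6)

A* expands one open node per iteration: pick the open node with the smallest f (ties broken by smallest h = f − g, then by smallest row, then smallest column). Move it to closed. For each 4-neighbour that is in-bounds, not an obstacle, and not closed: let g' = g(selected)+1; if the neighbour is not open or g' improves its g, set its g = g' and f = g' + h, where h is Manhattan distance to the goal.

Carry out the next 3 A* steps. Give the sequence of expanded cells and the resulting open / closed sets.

step 1: expand (3,5) (f=8, h=6) → closed; open now [(3,4) g=3 f=8, (3,6) g=1 f=8, (4,7) g=1 f=8, (5,5) g=2 f=8]
step 2: expand (3,4) (f=8, h=5) → closed; open now [(2,4) g=4 f=10, (3,3) g=4 f=8, (3,6) g=1 f=8, (4,7) g=1 f=8, (5,5) g=2 f=8]
step 3: expand (3,3) (f=8, h=4) → closed; open now [(2,3) g=5 f=10, (2,4) g=4 f=10, (3,6) g=1 f=8, (4,7) g=1 f=8, (5,5) g=2 f=8]

order=[(3,5) → (3,4) → (3,3)]; open=[(2,3) g=5 f=10, (2,4) g=4 f=10, (3,6) g=1 f=8, (4,7) g=1 f=8, (5,5) g=2 f=8]; closed=[(3,3), (3,4), (3,5), (4,5), (4,6)]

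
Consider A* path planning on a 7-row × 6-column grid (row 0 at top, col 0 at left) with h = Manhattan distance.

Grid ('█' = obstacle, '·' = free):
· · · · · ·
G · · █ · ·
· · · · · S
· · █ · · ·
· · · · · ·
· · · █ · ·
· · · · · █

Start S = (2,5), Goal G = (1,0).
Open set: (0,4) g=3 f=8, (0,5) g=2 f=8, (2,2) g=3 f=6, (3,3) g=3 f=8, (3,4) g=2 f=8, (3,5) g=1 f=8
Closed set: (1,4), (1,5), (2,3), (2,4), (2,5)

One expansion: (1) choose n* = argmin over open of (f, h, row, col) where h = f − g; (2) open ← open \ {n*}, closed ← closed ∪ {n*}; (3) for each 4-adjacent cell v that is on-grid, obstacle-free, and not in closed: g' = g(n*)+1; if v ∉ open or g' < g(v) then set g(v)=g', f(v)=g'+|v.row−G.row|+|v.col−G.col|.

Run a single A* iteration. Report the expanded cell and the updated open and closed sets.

step 1: expand (2,2) (f=6, h=3) → closed; open now [(0,4) g=3 f=8, (0,5) g=2 f=8, (1,2) g=4 f=6, (2,1) g=4 f=6, (3,3) g=3 f=8, (3,4) g=2 f=8, (3,5) g=1 f=8]

expanded=(2,2); open=[(0,4) g=3 f=8, (0,5) g=2 f=8, (1,2) g=4 f=6, (2,1) g=4 f=6, (3,3) g=3 f=8, (3,4) g=2 f=8, (3,5) g=1 f=8]; closed=[(1,4), (1,5), (2,2), (2,3), (2,4), (2,5)]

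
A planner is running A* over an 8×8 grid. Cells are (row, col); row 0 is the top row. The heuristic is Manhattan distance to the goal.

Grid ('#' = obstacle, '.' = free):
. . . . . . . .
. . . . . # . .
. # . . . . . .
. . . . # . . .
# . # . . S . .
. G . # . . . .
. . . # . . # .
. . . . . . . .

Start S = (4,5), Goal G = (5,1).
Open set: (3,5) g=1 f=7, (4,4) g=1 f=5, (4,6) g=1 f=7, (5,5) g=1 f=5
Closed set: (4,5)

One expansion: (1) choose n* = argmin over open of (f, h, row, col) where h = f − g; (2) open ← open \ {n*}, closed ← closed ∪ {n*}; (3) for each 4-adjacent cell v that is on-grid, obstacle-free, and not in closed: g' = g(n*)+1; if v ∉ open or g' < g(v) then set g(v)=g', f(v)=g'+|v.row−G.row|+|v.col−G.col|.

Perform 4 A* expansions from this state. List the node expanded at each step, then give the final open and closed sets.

step 1: expand (4,4) (f=5, h=4) → closed; open now [(3,5) g=1 f=7, (4,3) g=2 f=5, (4,6) g=1 f=7, (5,4) g=2 f=5, (5,5) g=1 f=5]
step 2: expand (4,3) (f=5, h=3) → closed; open now [(3,3) g=3 f=7, (3,5) g=1 f=7, (4,6) g=1 f=7, (5,4) g=2 f=5, (5,5) g=1 f=5]
step 3: expand (5,4) (f=5, h=3) → closed; open now [(3,3) g=3 f=7, (3,5) g=1 f=7, (4,6) g=1 f=7, (5,5) g=1 f=5, (6,4) g=3 f=7]
step 4: expand (5,5) (f=5, h=4) → closed; open now [(3,3) g=3 f=7, (3,5) g=1 f=7, (4,6) g=1 f=7, (5,6) g=2 f=7, (6,4) g=3 f=7, (6,5) g=2 f=7]

order=[(4,4) → (4,3) → (5,4) → (5,5)]; open=[(3,3) g=3 f=7, (3,5) g=1 f=7, (4,6) g=1 f=7, (5,6) g=2 f=7, (6,4) g=3 f=7, (6,5) g=2 f=7]; closed=[(4,3), (4,4), (4,5), (5,4), (5,5)]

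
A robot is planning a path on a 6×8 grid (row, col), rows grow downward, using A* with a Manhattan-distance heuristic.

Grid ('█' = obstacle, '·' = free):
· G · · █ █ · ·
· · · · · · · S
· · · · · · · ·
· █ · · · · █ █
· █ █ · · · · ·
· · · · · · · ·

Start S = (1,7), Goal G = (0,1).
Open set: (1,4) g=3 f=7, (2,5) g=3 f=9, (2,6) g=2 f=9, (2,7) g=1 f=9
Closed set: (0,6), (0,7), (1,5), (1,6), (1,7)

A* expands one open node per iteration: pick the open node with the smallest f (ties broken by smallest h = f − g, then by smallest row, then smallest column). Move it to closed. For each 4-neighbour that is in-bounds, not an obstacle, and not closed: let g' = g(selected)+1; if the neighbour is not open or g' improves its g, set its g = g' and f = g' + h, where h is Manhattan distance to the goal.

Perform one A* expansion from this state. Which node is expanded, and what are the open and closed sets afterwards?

step 1: expand (1,4) (f=7, h=4) → closed; open now [(1,3) g=4 f=7, (2,4) g=4 f=9, (2,5) g=3 f=9, (2,6) g=2 f=9, (2,7) g=1 f=9]

expanded=(1,4); open=[(1,3) g=4 f=7, (2,4) g=4 f=9, (2,5) g=3 f=9, (2,6) g=2 f=9, (2,7) g=1 f=9]; closed=[(0,6), (0,7), (1,4), (1,5), (1,6), (1,7)]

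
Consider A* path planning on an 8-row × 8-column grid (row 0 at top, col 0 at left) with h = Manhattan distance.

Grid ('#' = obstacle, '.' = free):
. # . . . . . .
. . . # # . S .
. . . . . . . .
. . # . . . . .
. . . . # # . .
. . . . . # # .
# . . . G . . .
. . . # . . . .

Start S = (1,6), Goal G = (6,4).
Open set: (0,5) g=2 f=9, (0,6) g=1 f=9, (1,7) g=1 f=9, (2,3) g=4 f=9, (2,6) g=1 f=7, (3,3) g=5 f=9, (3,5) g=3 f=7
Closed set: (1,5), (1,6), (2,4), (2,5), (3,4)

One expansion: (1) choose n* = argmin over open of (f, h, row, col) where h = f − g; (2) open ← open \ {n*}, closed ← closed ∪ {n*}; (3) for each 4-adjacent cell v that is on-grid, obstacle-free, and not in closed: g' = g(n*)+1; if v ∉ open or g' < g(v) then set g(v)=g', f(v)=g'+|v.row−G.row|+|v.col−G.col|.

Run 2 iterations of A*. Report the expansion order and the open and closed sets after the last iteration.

step 1: expand (3,5) (f=7, h=4) → closed; open now [(0,5) g=2 f=9, (0,6) g=1 f=9, (1,7) g=1 f=9, (2,3) g=4 f=9, (2,6) g=1 f=7, (3,3) g=5 f=9, (3,6) g=4 f=9]
step 2: expand (2,6) (f=7, h=6) → closed; open now [(0,5) g=2 f=9, (0,6) g=1 f=9, (1,7) g=1 f=9, (2,3) g=4 f=9, (2,7) g=2 f=9, (3,3) g=5 f=9, (3,6) g=2 f=7]

order=[(3,5) → (2,6)]; open=[(0,5) g=2 f=9, (0,6) g=1 f=9, (1,7) g=1 f=9, (2,3) g=4 f=9, (2,7) g=2 f=9, (3,3) g=5 f=9, (3,6) g=2 f=7]; closed=[(1,5), (1,6), (2,4), (2,5), (2,6), (3,4), (3,5)]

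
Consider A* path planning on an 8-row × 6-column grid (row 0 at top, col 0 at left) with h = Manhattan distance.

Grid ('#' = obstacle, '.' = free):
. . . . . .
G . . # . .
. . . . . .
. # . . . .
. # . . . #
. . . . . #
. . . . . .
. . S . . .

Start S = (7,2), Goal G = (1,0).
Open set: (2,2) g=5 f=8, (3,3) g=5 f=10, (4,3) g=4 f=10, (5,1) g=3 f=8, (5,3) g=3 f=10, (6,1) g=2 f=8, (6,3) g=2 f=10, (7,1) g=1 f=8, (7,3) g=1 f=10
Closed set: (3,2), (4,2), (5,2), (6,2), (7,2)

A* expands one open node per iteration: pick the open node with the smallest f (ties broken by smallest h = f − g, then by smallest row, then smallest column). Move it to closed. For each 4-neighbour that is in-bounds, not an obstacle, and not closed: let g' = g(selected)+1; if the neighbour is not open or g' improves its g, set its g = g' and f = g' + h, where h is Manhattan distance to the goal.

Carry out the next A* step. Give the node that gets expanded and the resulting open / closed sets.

step 1: expand (2,2) (f=8, h=3) → closed; open now [(1,2) g=6 f=8, (2,1) g=6 f=8, (2,3) g=6 f=10, (3,3) g=5 f=10, (4,3) g=4 f=10, (5,1) g=3 f=8, (5,3) g=3 f=10, (6,1) g=2 f=8, (6,3) g=2 f=10, (7,1) g=1 f=8, (7,3) g=1 f=10]

expanded=(2,2); open=[(1,2) g=6 f=8, (2,1) g=6 f=8, (2,3) g=6 f=10, (3,3) g=5 f=10, (4,3) g=4 f=10, (5,1) g=3 f=8, (5,3) g=3 f=10, (6,1) g=2 f=8, (6,3) g=2 f=10, (7,1) g=1 f=8, (7,3) g=1 f=10]; closed=[(2,2), (3,2), (4,2), (5,2), (6,2), (7,2)]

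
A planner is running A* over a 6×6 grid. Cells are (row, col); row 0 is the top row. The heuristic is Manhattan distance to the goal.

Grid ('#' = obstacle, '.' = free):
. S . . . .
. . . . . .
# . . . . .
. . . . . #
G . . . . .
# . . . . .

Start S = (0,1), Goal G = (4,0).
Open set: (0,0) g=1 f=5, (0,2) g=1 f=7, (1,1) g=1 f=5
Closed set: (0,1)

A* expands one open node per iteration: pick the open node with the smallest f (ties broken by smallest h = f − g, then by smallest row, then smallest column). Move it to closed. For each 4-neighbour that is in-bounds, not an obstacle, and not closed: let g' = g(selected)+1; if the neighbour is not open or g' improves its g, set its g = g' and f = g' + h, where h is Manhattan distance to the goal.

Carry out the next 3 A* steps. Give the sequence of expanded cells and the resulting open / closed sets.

step 1: expand (0,0) (f=5, h=4) → closed; open now [(0,2) g=1 f=7, (1,0) g=2 f=5, (1,1) g=1 f=5]
step 2: expand (1,0) (f=5, h=3) → closed; open now [(0,2) g=1 f=7, (1,1) g=1 f=5]
step 3: expand (1,1) (f=5, h=4) → closed; open now [(0,2) g=1 f=7, (1,2) g=2 f=7, (2,1) g=2 f=5]

order=[(0,0) → (1,0) → (1,1)]; open=[(0,2) g=1 f=7, (1,2) g=2 f=7, (2,1) g=2 f=5]; closed=[(0,0), (0,1), (1,0), (1,1)]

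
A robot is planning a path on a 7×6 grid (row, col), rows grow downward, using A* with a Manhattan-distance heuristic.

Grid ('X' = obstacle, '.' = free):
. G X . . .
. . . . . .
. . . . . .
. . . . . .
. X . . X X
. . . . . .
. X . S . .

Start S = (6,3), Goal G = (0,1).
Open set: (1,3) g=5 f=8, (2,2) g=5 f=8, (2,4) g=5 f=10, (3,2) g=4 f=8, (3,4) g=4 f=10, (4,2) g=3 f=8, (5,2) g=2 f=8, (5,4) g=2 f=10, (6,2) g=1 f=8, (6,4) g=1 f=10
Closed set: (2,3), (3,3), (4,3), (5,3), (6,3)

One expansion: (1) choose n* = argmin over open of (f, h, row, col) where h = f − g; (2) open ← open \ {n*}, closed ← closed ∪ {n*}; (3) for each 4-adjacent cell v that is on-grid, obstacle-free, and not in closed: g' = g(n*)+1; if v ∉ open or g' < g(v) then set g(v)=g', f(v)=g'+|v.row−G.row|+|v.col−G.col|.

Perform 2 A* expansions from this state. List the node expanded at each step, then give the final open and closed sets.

order=[(1,3) → (0,3)]; open=[(0,4) g=7 f=10, (1,2) g=6 f=8, (1,4) g=6 f=10, (2,2) g=5 f=8, (2,4) g=5 f=10, (3,2) g=4 f=8, (3,4) g=4 f=10, (4,2) g=3 f=8, (5,2) g=2 f=8, (5,4) g=2 f=10, (6,2) g=1 f=8, (6,4) g=1 f=10]; closed=[(0,3), (1,3), (2,3), (3,3), (4,3), (5,3), (6,3)]

step 1: expand (1,3) (f=8, h=3) → closed; open now [(0,3) g=6 f=8, (1,2) g=6 f=8, (1,4) g=6 f=10, (2,2) g=5 f=8, (2,4) g=5 f=10, (3,2) g=4 f=8, (3,4) g=4 f=10, (4,2) g=3 f=8, (5,2) g=2 f=8, (5,4) g=2 f=10, (6,2) g=1 f=8, (6,4) g=1 f=10]
step 2: expand (0,3) (f=8, h=2) → closed; open now [(0,4) g=7 f=10, (1,2) g=6 f=8, (1,4) g=6 f=10, (2,2) g=5 f=8, (2,4) g=5 f=10, (3,2) g=4 f=8, (3,4) g=4 f=10, (4,2) g=3 f=8, (5,2) g=2 f=8, (5,4) g=2 f=10, (6,2) g=1 f=8, (6,4) g=1 f=10]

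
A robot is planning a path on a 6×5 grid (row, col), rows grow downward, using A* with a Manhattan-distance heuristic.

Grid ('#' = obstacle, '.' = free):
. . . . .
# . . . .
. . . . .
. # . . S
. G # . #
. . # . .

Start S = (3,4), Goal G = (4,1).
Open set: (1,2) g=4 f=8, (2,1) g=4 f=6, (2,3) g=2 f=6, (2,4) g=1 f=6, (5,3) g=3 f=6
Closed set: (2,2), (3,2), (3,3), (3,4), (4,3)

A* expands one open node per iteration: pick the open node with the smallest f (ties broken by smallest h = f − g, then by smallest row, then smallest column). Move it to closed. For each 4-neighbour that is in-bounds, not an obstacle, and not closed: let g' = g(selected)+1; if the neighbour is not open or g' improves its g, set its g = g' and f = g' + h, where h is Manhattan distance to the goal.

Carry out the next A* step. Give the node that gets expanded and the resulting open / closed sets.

step 1: expand (2,1) (f=6, h=2) → closed; open now [(1,1) g=5 f=8, (1,2) g=4 f=8, (2,0) g=5 f=8, (2,3) g=2 f=6, (2,4) g=1 f=6, (5,3) g=3 f=6]

expanded=(2,1); open=[(1,1) g=5 f=8, (1,2) g=4 f=8, (2,0) g=5 f=8, (2,3) g=2 f=6, (2,4) g=1 f=6, (5,3) g=3 f=6]; closed=[(2,1), (2,2), (3,2), (3,3), (3,4), (4,3)]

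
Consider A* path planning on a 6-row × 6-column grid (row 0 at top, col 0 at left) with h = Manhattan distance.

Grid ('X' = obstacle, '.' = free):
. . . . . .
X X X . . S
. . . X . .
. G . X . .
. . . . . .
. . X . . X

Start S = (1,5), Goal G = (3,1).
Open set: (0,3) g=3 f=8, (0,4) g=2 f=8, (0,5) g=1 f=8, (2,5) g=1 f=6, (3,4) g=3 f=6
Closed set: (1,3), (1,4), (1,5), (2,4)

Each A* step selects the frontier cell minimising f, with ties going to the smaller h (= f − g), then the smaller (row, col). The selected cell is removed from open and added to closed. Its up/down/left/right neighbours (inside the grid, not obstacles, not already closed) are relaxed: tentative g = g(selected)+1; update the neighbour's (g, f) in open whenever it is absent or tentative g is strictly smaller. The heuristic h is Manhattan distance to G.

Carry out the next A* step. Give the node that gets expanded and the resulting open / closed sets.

expanded=(3,4); open=[(0,3) g=3 f=8, (0,4) g=2 f=8, (0,5) g=1 f=8, (2,5) g=1 f=6, (3,5) g=4 f=8, (4,4) g=4 f=8]; closed=[(1,3), (1,4), (1,5), (2,4), (3,4)]

step 1: expand (3,4) (f=6, h=3) → closed; open now [(0,3) g=3 f=8, (0,4) g=2 f=8, (0,5) g=1 f=8, (2,5) g=1 f=6, (3,5) g=4 f=8, (4,4) g=4 f=8]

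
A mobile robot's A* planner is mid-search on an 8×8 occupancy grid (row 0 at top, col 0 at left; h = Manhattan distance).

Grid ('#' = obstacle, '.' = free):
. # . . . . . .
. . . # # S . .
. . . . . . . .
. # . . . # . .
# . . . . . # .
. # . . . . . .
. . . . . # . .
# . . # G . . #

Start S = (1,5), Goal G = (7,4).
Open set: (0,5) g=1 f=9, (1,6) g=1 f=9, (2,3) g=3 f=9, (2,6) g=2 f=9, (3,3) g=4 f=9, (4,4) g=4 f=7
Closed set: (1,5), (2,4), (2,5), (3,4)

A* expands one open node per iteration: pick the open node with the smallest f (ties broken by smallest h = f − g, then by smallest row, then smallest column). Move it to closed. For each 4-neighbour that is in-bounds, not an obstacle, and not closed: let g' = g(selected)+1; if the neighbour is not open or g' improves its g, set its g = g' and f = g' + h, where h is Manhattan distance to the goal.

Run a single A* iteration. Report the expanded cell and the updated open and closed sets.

expanded=(4,4); open=[(0,5) g=1 f=9, (1,6) g=1 f=9, (2,3) g=3 f=9, (2,6) g=2 f=9, (3,3) g=4 f=9, (4,3) g=5 f=9, (4,5) g=5 f=9, (5,4) g=5 f=7]; closed=[(1,5), (2,4), (2,5), (3,4), (4,4)]

step 1: expand (4,4) (f=7, h=3) → closed; open now [(0,5) g=1 f=9, (1,6) g=1 f=9, (2,3) g=3 f=9, (2,6) g=2 f=9, (3,3) g=4 f=9, (4,3) g=5 f=9, (4,5) g=5 f=9, (5,4) g=5 f=7]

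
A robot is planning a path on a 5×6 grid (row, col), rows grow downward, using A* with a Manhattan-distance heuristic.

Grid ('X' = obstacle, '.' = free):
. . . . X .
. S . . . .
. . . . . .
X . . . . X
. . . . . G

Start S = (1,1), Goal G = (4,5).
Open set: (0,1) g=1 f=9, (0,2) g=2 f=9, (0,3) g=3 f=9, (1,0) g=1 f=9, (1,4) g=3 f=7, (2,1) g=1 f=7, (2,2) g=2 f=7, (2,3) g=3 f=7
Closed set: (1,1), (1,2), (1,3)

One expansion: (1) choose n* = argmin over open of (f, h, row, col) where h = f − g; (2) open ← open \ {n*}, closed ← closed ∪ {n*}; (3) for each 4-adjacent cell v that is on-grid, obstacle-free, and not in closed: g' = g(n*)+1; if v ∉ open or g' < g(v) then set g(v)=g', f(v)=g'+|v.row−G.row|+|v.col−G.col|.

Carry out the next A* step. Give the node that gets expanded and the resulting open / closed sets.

step 1: expand (1,4) (f=7, h=4) → closed; open now [(0,1) g=1 f=9, (0,2) g=2 f=9, (0,3) g=3 f=9, (1,0) g=1 f=9, (1,5) g=4 f=7, (2,1) g=1 f=7, (2,2) g=2 f=7, (2,3) g=3 f=7, (2,4) g=4 f=7]

expanded=(1,4); open=[(0,1) g=1 f=9, (0,2) g=2 f=9, (0,3) g=3 f=9, (1,0) g=1 f=9, (1,5) g=4 f=7, (2,1) g=1 f=7, (2,2) g=2 f=7, (2,3) g=3 f=7, (2,4) g=4 f=7]; closed=[(1,1), (1,2), (1,3), (1,4)]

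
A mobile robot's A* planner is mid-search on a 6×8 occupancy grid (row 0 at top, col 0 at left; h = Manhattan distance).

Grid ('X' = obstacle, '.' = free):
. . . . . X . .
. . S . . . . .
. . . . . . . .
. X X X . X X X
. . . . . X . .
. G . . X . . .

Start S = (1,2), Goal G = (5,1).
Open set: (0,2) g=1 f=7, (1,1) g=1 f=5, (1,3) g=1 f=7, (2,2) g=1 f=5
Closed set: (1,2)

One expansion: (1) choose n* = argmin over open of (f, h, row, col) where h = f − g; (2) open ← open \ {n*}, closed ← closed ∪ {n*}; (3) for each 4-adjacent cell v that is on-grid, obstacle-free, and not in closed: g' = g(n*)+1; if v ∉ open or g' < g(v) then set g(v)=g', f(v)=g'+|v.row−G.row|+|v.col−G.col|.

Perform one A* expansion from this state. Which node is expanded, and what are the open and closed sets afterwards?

step 1: expand (1,1) (f=5, h=4) → closed; open now [(0,1) g=2 f=7, (0,2) g=1 f=7, (1,0) g=2 f=7, (1,3) g=1 f=7, (2,1) g=2 f=5, (2,2) g=1 f=5]

expanded=(1,1); open=[(0,1) g=2 f=7, (0,2) g=1 f=7, (1,0) g=2 f=7, (1,3) g=1 f=7, (2,1) g=2 f=5, (2,2) g=1 f=5]; closed=[(1,1), (1,2)]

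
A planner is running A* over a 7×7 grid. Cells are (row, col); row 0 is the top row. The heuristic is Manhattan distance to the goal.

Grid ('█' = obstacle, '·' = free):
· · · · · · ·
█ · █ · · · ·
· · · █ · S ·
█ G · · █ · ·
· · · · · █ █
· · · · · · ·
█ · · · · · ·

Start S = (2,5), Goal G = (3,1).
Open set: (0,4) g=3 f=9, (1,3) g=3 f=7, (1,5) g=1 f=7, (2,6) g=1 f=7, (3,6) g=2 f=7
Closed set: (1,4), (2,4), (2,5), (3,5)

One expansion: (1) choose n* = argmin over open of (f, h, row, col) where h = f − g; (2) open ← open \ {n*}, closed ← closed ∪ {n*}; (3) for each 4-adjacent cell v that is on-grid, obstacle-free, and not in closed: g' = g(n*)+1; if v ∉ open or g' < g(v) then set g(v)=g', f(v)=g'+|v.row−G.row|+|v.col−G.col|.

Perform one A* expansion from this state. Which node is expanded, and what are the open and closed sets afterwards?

expanded=(1,3); open=[(0,3) g=4 f=9, (0,4) g=3 f=9, (1,5) g=1 f=7, (2,6) g=1 f=7, (3,6) g=2 f=7]; closed=[(1,3), (1,4), (2,4), (2,5), (3,5)]

step 1: expand (1,3) (f=7, h=4) → closed; open now [(0,3) g=4 f=9, (0,4) g=3 f=9, (1,5) g=1 f=7, (2,6) g=1 f=7, (3,6) g=2 f=7]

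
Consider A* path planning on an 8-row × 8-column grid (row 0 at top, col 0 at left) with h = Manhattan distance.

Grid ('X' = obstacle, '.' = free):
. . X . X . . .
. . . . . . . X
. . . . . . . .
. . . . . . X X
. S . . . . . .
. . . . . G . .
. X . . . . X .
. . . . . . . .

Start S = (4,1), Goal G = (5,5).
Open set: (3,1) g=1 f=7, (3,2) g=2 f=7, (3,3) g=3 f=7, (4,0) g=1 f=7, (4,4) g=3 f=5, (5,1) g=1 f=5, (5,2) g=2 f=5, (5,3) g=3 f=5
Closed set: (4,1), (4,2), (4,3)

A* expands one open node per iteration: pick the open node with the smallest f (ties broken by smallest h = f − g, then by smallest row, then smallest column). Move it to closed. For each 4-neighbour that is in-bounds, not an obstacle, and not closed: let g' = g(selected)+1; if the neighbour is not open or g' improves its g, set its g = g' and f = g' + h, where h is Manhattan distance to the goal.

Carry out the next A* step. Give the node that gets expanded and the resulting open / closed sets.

expanded=(4,4); open=[(3,1) g=1 f=7, (3,2) g=2 f=7, (3,3) g=3 f=7, (3,4) g=4 f=7, (4,0) g=1 f=7, (4,5) g=4 f=5, (5,1) g=1 f=5, (5,2) g=2 f=5, (5,3) g=3 f=5, (5,4) g=4 f=5]; closed=[(4,1), (4,2), (4,3), (4,4)]

step 1: expand (4,4) (f=5, h=2) → closed; open now [(3,1) g=1 f=7, (3,2) g=2 f=7, (3,3) g=3 f=7, (3,4) g=4 f=7, (4,0) g=1 f=7, (4,5) g=4 f=5, (5,1) g=1 f=5, (5,2) g=2 f=5, (5,3) g=3 f=5, (5,4) g=4 f=5]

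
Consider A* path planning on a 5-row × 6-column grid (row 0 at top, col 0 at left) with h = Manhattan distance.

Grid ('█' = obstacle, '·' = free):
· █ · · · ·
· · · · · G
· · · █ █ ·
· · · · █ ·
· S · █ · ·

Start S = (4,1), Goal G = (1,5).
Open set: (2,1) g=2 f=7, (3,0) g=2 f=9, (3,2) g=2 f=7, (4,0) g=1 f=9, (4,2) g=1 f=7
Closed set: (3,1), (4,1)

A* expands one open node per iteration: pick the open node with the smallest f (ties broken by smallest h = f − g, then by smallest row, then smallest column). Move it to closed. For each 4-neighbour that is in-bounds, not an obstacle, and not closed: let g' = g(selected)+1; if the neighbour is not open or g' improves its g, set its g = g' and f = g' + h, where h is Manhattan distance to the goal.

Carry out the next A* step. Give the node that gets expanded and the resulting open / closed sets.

step 1: expand (2,1) (f=7, h=5) → closed; open now [(1,1) g=3 f=7, (2,0) g=3 f=9, (2,2) g=3 f=7, (3,0) g=2 f=9, (3,2) g=2 f=7, (4,0) g=1 f=9, (4,2) g=1 f=7]

expanded=(2,1); open=[(1,1) g=3 f=7, (2,0) g=3 f=9, (2,2) g=3 f=7, (3,0) g=2 f=9, (3,2) g=2 f=7, (4,0) g=1 f=9, (4,2) g=1 f=7]; closed=[(2,1), (3,1), (4,1)]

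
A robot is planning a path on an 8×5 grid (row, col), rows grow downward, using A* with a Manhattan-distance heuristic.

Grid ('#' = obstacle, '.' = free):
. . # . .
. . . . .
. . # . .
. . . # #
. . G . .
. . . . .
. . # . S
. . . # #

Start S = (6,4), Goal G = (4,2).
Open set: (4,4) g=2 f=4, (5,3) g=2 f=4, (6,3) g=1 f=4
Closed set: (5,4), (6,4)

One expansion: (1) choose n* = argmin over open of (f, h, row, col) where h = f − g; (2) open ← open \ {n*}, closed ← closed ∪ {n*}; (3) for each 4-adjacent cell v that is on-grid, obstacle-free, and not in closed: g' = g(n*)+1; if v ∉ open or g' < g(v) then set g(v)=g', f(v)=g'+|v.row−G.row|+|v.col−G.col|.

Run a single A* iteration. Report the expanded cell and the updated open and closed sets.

step 1: expand (4,4) (f=4, h=2) → closed; open now [(4,3) g=3 f=4, (5,3) g=2 f=4, (6,3) g=1 f=4]

expanded=(4,4); open=[(4,3) g=3 f=4, (5,3) g=2 f=4, (6,3) g=1 f=4]; closed=[(4,4), (5,4), (6,4)]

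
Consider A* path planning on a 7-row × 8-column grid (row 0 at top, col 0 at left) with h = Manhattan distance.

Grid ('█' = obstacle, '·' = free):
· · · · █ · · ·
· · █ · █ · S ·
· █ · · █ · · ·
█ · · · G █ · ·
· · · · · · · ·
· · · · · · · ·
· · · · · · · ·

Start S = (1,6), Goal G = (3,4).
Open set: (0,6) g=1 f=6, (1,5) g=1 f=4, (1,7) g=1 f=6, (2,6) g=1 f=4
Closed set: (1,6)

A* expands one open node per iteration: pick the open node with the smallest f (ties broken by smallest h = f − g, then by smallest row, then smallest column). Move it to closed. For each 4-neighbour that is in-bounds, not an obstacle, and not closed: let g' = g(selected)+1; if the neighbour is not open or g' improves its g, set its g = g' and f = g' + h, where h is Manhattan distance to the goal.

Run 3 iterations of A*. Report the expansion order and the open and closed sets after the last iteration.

order=[(1,5) → (2,5) → (2,6)]; open=[(0,5) g=2 f=6, (0,6) g=1 f=6, (1,7) g=1 f=6, (2,7) g=2 f=6, (3,6) g=2 f=4]; closed=[(1,5), (1,6), (2,5), (2,6)]

step 1: expand (1,5) (f=4, h=3) → closed; open now [(0,5) g=2 f=6, (0,6) g=1 f=6, (1,7) g=1 f=6, (2,5) g=2 f=4, (2,6) g=1 f=4]
step 2: expand (2,5) (f=4, h=2) → closed; open now [(0,5) g=2 f=6, (0,6) g=1 f=6, (1,7) g=1 f=6, (2,6) g=1 f=4]
step 3: expand (2,6) (f=4, h=3) → closed; open now [(0,5) g=2 f=6, (0,6) g=1 f=6, (1,7) g=1 f=6, (2,7) g=2 f=6, (3,6) g=2 f=4]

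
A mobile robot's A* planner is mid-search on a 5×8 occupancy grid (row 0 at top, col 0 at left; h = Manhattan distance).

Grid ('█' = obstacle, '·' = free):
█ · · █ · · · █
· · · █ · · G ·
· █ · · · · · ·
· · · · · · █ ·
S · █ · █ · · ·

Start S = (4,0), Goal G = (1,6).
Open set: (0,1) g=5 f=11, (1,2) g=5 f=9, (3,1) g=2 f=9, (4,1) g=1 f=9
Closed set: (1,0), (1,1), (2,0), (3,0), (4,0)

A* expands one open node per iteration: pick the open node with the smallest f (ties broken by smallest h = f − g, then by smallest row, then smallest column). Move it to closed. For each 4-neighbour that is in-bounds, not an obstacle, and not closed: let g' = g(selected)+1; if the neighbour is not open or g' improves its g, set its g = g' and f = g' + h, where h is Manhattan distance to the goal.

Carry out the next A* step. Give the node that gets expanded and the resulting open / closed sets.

step 1: expand (1,2) (f=9, h=4) → closed; open now [(0,1) g=5 f=11, (0,2) g=6 f=11, (2,2) g=6 f=11, (3,1) g=2 f=9, (4,1) g=1 f=9]

expanded=(1,2); open=[(0,1) g=5 f=11, (0,2) g=6 f=11, (2,2) g=6 f=11, (3,1) g=2 f=9, (4,1) g=1 f=9]; closed=[(1,0), (1,1), (1,2), (2,0), (3,0), (4,0)]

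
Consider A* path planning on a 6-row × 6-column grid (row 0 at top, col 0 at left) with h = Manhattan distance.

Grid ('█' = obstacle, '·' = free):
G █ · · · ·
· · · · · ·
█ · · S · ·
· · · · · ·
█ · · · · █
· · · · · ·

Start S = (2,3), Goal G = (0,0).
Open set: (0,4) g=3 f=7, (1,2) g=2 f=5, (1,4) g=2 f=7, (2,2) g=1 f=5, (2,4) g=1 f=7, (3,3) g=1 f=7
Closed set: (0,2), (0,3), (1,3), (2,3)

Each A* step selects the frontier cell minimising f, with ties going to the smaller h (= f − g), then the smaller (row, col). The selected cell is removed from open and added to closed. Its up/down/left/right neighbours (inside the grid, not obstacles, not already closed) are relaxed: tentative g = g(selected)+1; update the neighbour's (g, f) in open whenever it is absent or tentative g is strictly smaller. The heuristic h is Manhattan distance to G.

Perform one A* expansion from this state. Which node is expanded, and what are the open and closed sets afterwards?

expanded=(1,2); open=[(0,4) g=3 f=7, (1,1) g=3 f=5, (1,4) g=2 f=7, (2,2) g=1 f=5, (2,4) g=1 f=7, (3,3) g=1 f=7]; closed=[(0,2), (0,3), (1,2), (1,3), (2,3)]

step 1: expand (1,2) (f=5, h=3) → closed; open now [(0,4) g=3 f=7, (1,1) g=3 f=5, (1,4) g=2 f=7, (2,2) g=1 f=5, (2,4) g=1 f=7, (3,3) g=1 f=7]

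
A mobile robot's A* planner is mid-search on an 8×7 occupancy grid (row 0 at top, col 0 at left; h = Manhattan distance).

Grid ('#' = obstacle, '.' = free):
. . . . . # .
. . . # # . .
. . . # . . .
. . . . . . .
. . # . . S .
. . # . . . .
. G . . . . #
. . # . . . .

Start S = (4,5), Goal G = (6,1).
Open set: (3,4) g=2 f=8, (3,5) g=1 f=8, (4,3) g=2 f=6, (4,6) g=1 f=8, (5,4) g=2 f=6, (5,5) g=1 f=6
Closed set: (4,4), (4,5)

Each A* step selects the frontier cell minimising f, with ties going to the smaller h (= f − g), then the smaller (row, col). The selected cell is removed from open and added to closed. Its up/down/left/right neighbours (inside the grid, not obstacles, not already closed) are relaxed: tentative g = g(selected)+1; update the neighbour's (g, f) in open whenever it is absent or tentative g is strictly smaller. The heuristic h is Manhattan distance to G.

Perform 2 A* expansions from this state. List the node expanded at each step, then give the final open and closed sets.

order=[(4,3) → (5,3)]; open=[(3,3) g=3 f=8, (3,4) g=2 f=8, (3,5) g=1 f=8, (4,6) g=1 f=8, (5,4) g=2 f=6, (5,5) g=1 f=6, (6,3) g=4 f=6]; closed=[(4,3), (4,4), (4,5), (5,3)]

step 1: expand (4,3) (f=6, h=4) → closed; open now [(3,3) g=3 f=8, (3,4) g=2 f=8, (3,5) g=1 f=8, (4,6) g=1 f=8, (5,3) g=3 f=6, (5,4) g=2 f=6, (5,5) g=1 f=6]
step 2: expand (5,3) (f=6, h=3) → closed; open now [(3,3) g=3 f=8, (3,4) g=2 f=8, (3,5) g=1 f=8, (4,6) g=1 f=8, (5,4) g=2 f=6, (5,5) g=1 f=6, (6,3) g=4 f=6]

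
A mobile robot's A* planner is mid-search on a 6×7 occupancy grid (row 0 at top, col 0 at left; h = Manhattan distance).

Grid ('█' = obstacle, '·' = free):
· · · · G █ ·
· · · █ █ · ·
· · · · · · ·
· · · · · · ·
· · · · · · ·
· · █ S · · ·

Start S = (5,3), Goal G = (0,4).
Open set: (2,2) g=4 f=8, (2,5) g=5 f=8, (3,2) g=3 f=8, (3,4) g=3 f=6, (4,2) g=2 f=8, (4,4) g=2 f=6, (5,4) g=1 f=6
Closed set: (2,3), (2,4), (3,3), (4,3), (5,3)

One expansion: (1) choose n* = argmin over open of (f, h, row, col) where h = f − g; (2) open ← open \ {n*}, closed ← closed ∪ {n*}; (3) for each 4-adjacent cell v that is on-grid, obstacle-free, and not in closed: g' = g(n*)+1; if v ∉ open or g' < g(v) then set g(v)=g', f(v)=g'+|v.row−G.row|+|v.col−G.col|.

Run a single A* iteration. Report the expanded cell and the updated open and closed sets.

step 1: expand (3,4) (f=6, h=3) → closed; open now [(2,2) g=4 f=8, (2,5) g=5 f=8, (3,2) g=3 f=8, (3,5) g=4 f=8, (4,2) g=2 f=8, (4,4) g=2 f=6, (5,4) g=1 f=6]

expanded=(3,4); open=[(2,2) g=4 f=8, (2,5) g=5 f=8, (3,2) g=3 f=8, (3,5) g=4 f=8, (4,2) g=2 f=8, (4,4) g=2 f=6, (5,4) g=1 f=6]; closed=[(2,3), (2,4), (3,3), (3,4), (4,3), (5,3)]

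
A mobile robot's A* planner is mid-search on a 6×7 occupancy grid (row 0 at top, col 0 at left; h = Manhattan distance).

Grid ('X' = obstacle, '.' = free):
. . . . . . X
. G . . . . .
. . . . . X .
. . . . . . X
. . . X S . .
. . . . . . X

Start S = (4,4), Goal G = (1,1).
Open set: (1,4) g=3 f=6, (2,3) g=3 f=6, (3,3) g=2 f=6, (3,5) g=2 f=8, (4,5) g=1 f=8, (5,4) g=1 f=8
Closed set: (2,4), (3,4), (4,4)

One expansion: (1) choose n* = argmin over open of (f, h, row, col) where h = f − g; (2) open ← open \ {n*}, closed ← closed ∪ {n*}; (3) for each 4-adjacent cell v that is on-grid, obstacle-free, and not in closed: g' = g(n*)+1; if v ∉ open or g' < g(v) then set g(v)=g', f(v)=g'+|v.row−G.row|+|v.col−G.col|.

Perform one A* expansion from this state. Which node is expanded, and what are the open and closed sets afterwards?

expanded=(1,4); open=[(0,4) g=4 f=8, (1,3) g=4 f=6, (1,5) g=4 f=8, (2,3) g=3 f=6, (3,3) g=2 f=6, (3,5) g=2 f=8, (4,5) g=1 f=8, (5,4) g=1 f=8]; closed=[(1,4), (2,4), (3,4), (4,4)]

step 1: expand (1,4) (f=6, h=3) → closed; open now [(0,4) g=4 f=8, (1,3) g=4 f=6, (1,5) g=4 f=8, (2,3) g=3 f=6, (3,3) g=2 f=6, (3,5) g=2 f=8, (4,5) g=1 f=8, (5,4) g=1 f=8]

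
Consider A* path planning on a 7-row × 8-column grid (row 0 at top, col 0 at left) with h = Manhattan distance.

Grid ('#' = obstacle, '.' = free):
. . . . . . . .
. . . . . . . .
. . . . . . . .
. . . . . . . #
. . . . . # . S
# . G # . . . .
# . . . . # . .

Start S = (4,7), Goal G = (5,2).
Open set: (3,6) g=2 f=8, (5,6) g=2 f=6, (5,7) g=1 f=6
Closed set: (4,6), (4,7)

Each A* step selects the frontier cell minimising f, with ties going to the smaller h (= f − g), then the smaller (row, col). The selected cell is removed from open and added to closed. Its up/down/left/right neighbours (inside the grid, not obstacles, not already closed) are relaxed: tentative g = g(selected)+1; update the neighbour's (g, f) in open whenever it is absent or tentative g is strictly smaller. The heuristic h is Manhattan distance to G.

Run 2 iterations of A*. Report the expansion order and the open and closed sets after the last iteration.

step 1: expand (5,6) (f=6, h=4) → closed; open now [(3,6) g=2 f=8, (5,5) g=3 f=6, (5,7) g=1 f=6, (6,6) g=3 f=8]
step 2: expand (5,5) (f=6, h=3) → closed; open now [(3,6) g=2 f=8, (5,4) g=4 f=6, (5,7) g=1 f=6, (6,6) g=3 f=8]

order=[(5,6) → (5,5)]; open=[(3,6) g=2 f=8, (5,4) g=4 f=6, (5,7) g=1 f=6, (6,6) g=3 f=8]; closed=[(4,6), (4,7), (5,5), (5,6)]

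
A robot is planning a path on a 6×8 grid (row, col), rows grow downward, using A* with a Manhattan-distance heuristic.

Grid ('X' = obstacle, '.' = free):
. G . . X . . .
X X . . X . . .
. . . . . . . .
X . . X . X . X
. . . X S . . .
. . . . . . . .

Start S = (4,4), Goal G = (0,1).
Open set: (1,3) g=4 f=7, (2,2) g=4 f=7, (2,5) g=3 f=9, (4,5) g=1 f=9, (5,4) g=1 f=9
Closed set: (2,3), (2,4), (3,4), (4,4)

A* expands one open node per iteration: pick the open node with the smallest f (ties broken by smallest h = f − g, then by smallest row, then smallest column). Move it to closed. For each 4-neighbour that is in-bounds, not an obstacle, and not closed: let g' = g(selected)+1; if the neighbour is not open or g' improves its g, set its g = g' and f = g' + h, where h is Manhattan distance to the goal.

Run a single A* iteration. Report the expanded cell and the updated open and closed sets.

step 1: expand (1,3) (f=7, h=3) → closed; open now [(0,3) g=5 f=7, (1,2) g=5 f=7, (2,2) g=4 f=7, (2,5) g=3 f=9, (4,5) g=1 f=9, (5,4) g=1 f=9]

expanded=(1,3); open=[(0,3) g=5 f=7, (1,2) g=5 f=7, (2,2) g=4 f=7, (2,5) g=3 f=9, (4,5) g=1 f=9, (5,4) g=1 f=9]; closed=[(1,3), (2,3), (2,4), (3,4), (4,4)]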